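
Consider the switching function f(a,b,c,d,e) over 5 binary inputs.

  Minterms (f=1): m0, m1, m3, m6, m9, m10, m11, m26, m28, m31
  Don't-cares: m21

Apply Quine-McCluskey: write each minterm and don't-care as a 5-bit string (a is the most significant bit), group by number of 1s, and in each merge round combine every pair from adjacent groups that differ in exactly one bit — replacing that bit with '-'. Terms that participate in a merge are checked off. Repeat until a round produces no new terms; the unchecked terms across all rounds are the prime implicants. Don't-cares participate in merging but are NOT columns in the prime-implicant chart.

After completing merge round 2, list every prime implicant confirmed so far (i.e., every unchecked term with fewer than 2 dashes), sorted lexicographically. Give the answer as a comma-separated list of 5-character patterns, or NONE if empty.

-1010, 0000-, 00110, 0101-, 10101, 11100, 11111

size-2^0 implicants → 00000(✓)  00001(✓)  00011(✓)  00110  01001(✓)  01010(✓)  01011(✓)  10101  11010(✓)  11100  11111
size-2^1 implicants → -1010  0-001(✓)  0-011(✓)  000-1(✓)  0000-  010-1(✓)  0101-
size-2^2 implicants → 0-0-1
Unchecked terms (primes): -1010, 0-0-1, 0000-, 00110, 0101-, 10101, 11100, 11111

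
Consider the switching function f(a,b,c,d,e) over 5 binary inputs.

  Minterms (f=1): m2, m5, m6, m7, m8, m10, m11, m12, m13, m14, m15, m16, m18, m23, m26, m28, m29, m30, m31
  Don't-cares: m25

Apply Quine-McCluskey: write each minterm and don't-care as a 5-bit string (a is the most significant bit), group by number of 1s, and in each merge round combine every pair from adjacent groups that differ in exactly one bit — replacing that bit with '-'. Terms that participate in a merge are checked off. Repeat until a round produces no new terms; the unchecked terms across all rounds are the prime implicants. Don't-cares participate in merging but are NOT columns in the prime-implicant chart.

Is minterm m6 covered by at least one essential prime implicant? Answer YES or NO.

NO

[col 0] 00010*, 00101*, 00110*, 00111*, 01000*, 01010*, 01011*, 01100*, 01101*, 01110*, 01111*, 10000*, 10010*, 10111*, 11001*, 11010*, 11100*, 11101*, 11110*, 11111*
[col 1] -0010*, -0111*, -1010*, -1100*, -1101*, -1110*, -1111*, 0-010*, 0-101*, 0-110*, 0-111*, 00-10*, 001-1*, 0011-*, 01-00*, 01-10*, 01-11*, 010-0*, 0101-*, 011-0*, 011-1*, 0110-*, 0111-*, 1-010*, 1-111*, 100-0, 11-01, 11-10*, 111-0*, 111-1*, 1110-*, 1111-*
[col 2] --010, --111, -1-10, -11-0*, -11-1*, -110-*, -111-*, 0--10, 0-1-1, 0-11-, 01--0, 01-1-, 011--*, 111--*
[col 3] -11--
Prime implicants: --010, --111, -1-10, -11--, 0--10, 0-1-1, 0-11-, 01--0, 01-1-, 100-0, 11-01
PI chart (minterm → PIs covering it):
  2 | --010,0--10
  5 | 0-1-1  (sole → essential)
  6 | 0--10,0-11-
  7 | --111,0-1-1,0-11-
  8 | 01--0  (sole → essential)
  10 | --010,-1-10,0--10,01--0,01-1-
  11 | 01-1-  (sole → essential)
  12 | -11--,01--0
  13 | -11--,0-1-1
  14 | -1-10,-11--,0--10,0-11-,01--0,01-1-
  15 | --111,-11--,0-1-1,0-11-,01-1-
  16 | 100-0  (sole → essential)
  18 | --010,100-0
  23 | --111  (sole → essential)
  26 | --010,-1-10
  28 | -11--  (sole → essential)
  29 | -11--,11-01
  30 | -1-10,-11--
  31 | --111,-11--
Essential prime implicants: --111, -11--, 0-1-1, 01--0, 01-1-, 100-0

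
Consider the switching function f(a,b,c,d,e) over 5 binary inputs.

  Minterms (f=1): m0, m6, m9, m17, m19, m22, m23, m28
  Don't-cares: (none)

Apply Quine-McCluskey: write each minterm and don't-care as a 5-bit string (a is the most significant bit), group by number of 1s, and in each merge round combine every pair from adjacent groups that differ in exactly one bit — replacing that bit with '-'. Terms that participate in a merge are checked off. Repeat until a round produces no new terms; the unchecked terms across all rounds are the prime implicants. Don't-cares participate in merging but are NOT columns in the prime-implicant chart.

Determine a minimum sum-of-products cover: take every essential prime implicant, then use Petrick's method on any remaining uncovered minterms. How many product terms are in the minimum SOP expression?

size-2^0 implicants → 00000  00110(✓)  01001  10001(✓)  10011(✓)  10110(✓)  10111(✓)  11100
size-2^1 implicants → -0110  10-11  100-1  1011-
Unchecked terms (primes): -0110, 00000, 01001, 10-11, 100-1, 1011-, 11100
Minterm coverage:
  m0 ⊆ 00000 [E]
  m6 ⊆ -0110 [E]
  m9 ⊆ 01001 [E]
  m17 ⊆ 100-1 [E]
  m19 ⊆ 10-11,100-1
  m22 ⊆ -0110,1011-
  m23 ⊆ 10-11,1011-
  m28 ⊆ 11100 [E]
E = {-0110, 00000, 01001, 100-1, 11100}
Petrick residual → 10-11
Cover = b'cde' + a'b'c'd'e' + a'bc'd'e + ab'de + ab'c'e + abcd'e'  |cover|=6

6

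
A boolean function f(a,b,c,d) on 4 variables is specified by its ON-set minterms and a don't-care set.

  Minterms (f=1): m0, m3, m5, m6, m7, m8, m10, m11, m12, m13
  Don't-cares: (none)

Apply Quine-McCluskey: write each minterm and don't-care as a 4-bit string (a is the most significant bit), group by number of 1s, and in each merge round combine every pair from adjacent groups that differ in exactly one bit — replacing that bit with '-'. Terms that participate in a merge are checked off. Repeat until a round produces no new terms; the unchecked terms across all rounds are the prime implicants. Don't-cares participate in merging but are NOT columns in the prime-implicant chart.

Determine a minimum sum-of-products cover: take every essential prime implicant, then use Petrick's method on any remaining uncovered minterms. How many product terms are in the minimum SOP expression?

Round 0: 0000✓ 0011✓ 0101✓ 0110✓ 0111✓ 1000✓ 1010✓ 1011✓ 1100✓ 1101✓
Round 1: -000 -011 -101 0-11 01-1 011- 1-00 10-0 101- 110-
PIs = {-000, -011, -101, 0-11, 01-1, 011-, 1-00, 10-0, 101-, 110-}
Coverage chart:
  m0: -000 ←essential
  m3: -011,0-11
  m5: -101,01-1
  m6: 011- ←essential
  m7: 0-11,01-1,011-
  m8: -000,1-00,10-0
  m10: 10-0,101-
  m11: -011,101-
  m12: 1-00,110-
  m13: -101,110-
Essential: -000, 011-
Petrick residual → -011, -101, 1-00, 10-0
Min cover (6 terms): b'c'd' + b'cd + bc'd + a'bc + ac'd' + ab'd'

6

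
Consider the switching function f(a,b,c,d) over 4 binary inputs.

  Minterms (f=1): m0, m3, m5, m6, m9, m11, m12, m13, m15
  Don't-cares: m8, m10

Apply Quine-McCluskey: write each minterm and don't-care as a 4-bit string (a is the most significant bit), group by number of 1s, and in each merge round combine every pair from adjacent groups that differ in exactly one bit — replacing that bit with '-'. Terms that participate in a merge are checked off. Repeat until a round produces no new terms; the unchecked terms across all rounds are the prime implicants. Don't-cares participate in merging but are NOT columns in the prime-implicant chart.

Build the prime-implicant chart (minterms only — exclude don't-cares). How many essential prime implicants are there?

Round 0: 0000✓ 0011✓ 0101✓ 0110 1000✓ 1001✓ 1010✓ 1011✓ 1100✓ 1101✓ 1111✓
Round 1: -000 -011 -101 1-00✓ 1-01✓ 1-11✓ 10-0✓ 10-1✓ 100-✓ 101-✓ 11-1✓ 110-✓
Round 2: 1--1 1-0- 10--
PIs = {-000, -011, -101, 0110, 1--1, 1-0-, 10--}
Coverage chart:
  m0: -000 ←essential
  m3: -011 ←essential
  m5: -101 ←essential
  m6: 0110 ←essential
  m9: 1--1,1-0-,10--
  m11: -011,1--1,10--
  m12: 1-0- ←essential
  m13: -101,1--1,1-0-
  m15: 1--1 ←essential
Essential: -000, -011, -101, 0110, 1--1, 1-0-

6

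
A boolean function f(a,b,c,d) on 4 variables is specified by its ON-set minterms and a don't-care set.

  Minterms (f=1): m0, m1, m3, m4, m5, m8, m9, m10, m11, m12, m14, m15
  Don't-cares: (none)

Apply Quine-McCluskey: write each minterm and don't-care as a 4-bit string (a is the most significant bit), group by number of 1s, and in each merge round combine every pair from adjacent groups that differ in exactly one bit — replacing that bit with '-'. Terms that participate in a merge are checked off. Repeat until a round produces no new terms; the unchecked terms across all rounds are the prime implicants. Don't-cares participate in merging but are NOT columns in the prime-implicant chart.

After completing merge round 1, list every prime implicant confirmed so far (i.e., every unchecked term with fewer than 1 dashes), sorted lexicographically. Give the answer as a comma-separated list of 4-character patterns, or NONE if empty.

NONE

size-2^0 implicants → 0000(✓)  0001(✓)  0011(✓)  0100(✓)  0101(✓)  1000(✓)  1001(✓)  1010(✓)  1011(✓)  1100(✓)  1110(✓)  1111(✓)
size-2^1 implicants → -000(✓)  -001(✓)  -011(✓)  -100(✓)  0-00(✓)  0-01(✓)  00-1(✓)  000-(✓)  010-(✓)  1-00(✓)  1-10(✓)  1-11(✓)  10-0(✓)  10-1(✓)  100-(✓)  101-(✓)  11-0(✓)  111-(✓)
size-2^2 implicants → --00  -0-1  -00-  0-0-  1--0  1-1-  10--
Unchecked terms (primes): --00, -0-1, -00-, 0-0-, 1--0, 1-1-, 10--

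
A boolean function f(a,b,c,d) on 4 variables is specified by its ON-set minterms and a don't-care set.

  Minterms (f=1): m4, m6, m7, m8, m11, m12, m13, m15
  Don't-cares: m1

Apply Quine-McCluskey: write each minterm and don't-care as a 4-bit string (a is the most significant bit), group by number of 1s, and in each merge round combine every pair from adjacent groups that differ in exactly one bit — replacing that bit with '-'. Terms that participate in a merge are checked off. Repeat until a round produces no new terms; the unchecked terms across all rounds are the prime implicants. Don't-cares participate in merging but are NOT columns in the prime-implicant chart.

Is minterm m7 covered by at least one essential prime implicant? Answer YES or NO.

NO

size-2^0 implicants → 0001  0100(✓)  0110(✓)  0111(✓)  1000(✓)  1011(✓)  1100(✓)  1101(✓)  1111(✓)
size-2^1 implicants → -100  -111  01-0  011-  1-00  1-11  11-1  110-
Unchecked terms (primes): -100, -111, 0001, 01-0, 011-, 1-00, 1-11, 11-1, 110-
Minterm coverage:
  m4 ⊆ -100,01-0
  m6 ⊆ 01-0,011-
  m7 ⊆ -111,011-
  m8 ⊆ 1-00 [E]
  m11 ⊆ 1-11 [E]
  m12 ⊆ -100,1-00,110-
  m13 ⊆ 11-1,110-
  m15 ⊆ -111,1-11,11-1
E = {1-00, 1-11}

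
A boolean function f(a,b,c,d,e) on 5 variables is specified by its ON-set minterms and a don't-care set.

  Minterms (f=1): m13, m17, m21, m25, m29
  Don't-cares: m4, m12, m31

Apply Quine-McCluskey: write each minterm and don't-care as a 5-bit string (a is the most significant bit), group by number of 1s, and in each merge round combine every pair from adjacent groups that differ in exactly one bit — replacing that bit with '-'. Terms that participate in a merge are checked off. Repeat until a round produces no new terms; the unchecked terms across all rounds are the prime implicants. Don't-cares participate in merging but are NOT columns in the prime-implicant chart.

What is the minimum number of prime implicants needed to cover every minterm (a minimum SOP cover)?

[col 0] 00100*, 01100*, 01101*, 10001*, 10101*, 11001*, 11101*, 11111*
[col 1] -1101, 0-100, 0110-, 1-001*, 1-101*, 10-01*, 11-01*, 111-1
[col 2] 1--01
Prime implicants: -1101, 0-100, 0110-, 1--01, 111-1
PI chart (minterm → PIs covering it):
  13 | -1101,0110-
  17 | 1--01  (sole → essential)
  21 | 1--01  (sole → essential)
  25 | 1--01  (sole → essential)
  29 | -1101,1--01,111-1
Essential prime implicants: 1--01
Petrick residual → -1101
Minimum SOP uses 2 PIs: bcd'e + ad'e

2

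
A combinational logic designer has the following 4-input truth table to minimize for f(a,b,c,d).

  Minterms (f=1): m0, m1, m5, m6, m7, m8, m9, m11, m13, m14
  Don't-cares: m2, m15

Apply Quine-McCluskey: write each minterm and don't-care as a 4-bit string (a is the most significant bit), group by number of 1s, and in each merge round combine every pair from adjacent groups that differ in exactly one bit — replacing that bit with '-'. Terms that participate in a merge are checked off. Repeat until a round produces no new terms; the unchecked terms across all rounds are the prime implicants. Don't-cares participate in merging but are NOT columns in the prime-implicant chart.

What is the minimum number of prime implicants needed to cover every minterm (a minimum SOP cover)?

[col 0] 0000*, 0001*, 0010*, 0101*, 0110*, 0111*, 1000*, 1001*, 1011*, 1101*, 1110*, 1111*
[col 1] -000*, -001*, -101*, -110*, -111*, 0-01*, 0-10, 00-0, 000-*, 01-1*, 011-*, 1-01*, 1-11*, 10-1*, 100-*, 11-1*, 111-*
[col 2] --01, -00-, -1-1, -11-, 1--1
Prime implicants: --01, -00-, -1-1, -11-, 0-10, 00-0, 1--1
PI chart (minterm → PIs covering it):
  0 | -00-,00-0
  1 | --01,-00-
  5 | --01,-1-1
  6 | -11-,0-10
  7 | -1-1,-11-
  8 | -00-  (sole → essential)
  9 | --01,-00-,1--1
  11 | 1--1  (sole → essential)
  13 | --01,-1-1,1--1
  14 | -11-  (sole → essential)
Essential prime implicants: -00-, -11-, 1--1
Petrick residual → --01
Minimum SOP uses 4 PIs: c'd + b'c' + bc + ad

4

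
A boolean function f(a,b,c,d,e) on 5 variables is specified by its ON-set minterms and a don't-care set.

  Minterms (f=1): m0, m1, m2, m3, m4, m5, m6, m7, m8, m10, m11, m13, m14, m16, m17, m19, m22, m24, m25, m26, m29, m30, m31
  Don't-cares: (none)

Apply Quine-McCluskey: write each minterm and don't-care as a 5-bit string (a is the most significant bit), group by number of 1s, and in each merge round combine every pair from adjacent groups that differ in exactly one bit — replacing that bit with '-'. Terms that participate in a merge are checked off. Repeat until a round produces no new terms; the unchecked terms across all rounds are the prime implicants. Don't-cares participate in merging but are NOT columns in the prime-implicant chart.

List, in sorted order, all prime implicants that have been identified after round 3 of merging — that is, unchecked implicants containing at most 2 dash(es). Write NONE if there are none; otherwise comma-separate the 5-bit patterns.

[col 0] 00000*, 00001*, 00010*, 00011*, 00100*, 00101*, 00110*, 00111*, 01000*, 01010*, 01011*, 01101*, 01110*, 10000*, 10001*, 10011*, 10110*, 11000*, 11001*, 11010*, 11101*, 11110*, 11111*
[col 1] -0000*, -0001*, -0011*, -0110*, -1000*, -1010*, -1101, -1110*, 0-000*, 0-010*, 0-011*, 0-101, 0-110*, 00-00*, 00-01*, 00-10*, 00-11*, 000-0*, 000-1*, 0000-*, 0001-*, 001-0*, 001-1*, 0010-*, 0011-*, 01-10*, 010-0*, 0101-*, 1-000*, 1-001*, 1-110*, 100-1*, 1000-*, 11-01, 11-10*, 110-0*, 1100-*, 111-1, 1111-
[col 2] --000, --110, -00-1, -000-, -1-10, -10-0, 0--10, 0-0-0, 0-01-, 00--0*, 00--1*, 00-0-*, 00-1-*, 000--*, 001--*, 1-00-
[col 3] 00---
Prime implicants: --000, --110, -00-1, -000-, -1-10, -10-0, -1101, 0--10, 0-0-0, 0-01-, 0-101, 00---, 1-00-, 11-01, 111-1, 1111-

--000, --110, -00-1, -000-, -1-10, -10-0, -1101, 0--10, 0-0-0, 0-01-, 0-101, 1-00-, 11-01, 111-1, 1111-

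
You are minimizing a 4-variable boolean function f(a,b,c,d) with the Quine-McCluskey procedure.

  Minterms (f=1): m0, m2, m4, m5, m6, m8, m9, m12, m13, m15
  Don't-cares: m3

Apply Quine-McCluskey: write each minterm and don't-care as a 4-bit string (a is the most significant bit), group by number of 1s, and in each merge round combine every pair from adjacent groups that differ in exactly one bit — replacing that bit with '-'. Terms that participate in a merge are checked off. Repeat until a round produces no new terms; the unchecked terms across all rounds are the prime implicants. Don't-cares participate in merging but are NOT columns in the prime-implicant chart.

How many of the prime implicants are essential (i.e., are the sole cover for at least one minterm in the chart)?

4

Round 0: 0000✓ 0010✓ 0011✓ 0100✓ 0101✓ 0110✓ 1000✓ 1001✓ 1100✓ 1101✓ 1111✓
Round 1: -000✓ -100✓ -101✓ 0-00✓ 0-10✓ 00-0✓ 001- 01-0✓ 010-✓ 1-00✓ 1-01✓ 100-✓ 11-1 110-✓
Round 2: --00 -10- 0--0 1-0-
PIs = {--00, -10-, 0--0, 001-, 1-0-, 11-1}
Coverage chart:
  m0: --00,0--0
  m2: 0--0,001-
  m4: --00,-10-,0--0
  m5: -10- ←essential
  m6: 0--0 ←essential
  m8: --00,1-0-
  m9: 1-0- ←essential
  m12: --00,-10-,1-0-
  m13: -10-,1-0-,11-1
  m15: 11-1 ←essential
Essential: -10-, 0--0, 1-0-, 11-1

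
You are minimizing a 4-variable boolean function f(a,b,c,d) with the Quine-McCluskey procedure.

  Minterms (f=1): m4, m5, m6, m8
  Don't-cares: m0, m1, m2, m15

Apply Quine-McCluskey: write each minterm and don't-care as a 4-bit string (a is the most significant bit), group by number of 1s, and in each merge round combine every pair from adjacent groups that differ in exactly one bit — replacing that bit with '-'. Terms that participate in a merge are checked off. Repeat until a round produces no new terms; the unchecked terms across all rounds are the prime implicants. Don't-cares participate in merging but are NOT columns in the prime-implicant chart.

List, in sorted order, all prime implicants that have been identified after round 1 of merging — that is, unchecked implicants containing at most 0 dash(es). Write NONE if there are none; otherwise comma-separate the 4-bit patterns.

1111

[col 0] 0000*, 0001*, 0010*, 0100*, 0101*, 0110*, 1000*, 1111
[col 1] -000, 0-00*, 0-01*, 0-10*, 00-0*, 000-*, 01-0*, 010-*
[col 2] 0--0, 0-0-
Prime implicants: -000, 0--0, 0-0-, 1111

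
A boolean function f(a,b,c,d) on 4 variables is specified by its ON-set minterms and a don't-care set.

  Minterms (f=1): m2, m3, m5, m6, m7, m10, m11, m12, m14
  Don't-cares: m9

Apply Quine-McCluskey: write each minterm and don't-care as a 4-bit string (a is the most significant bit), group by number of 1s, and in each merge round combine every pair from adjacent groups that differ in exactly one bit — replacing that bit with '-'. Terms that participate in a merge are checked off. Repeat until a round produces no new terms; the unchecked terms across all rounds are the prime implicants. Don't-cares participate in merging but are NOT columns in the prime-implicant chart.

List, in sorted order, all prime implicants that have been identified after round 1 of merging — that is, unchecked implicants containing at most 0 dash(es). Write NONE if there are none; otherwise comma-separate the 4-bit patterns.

NONE

size-2^0 implicants → 0010(✓)  0011(✓)  0101(✓)  0110(✓)  0111(✓)  1001(✓)  1010(✓)  1011(✓)  1100(✓)  1110(✓)
size-2^1 implicants → -010(✓)  -011(✓)  -110(✓)  0-10(✓)  0-11(✓)  001-(✓)  01-1  011-(✓)  1-10(✓)  10-1  101-(✓)  11-0
size-2^2 implicants → --10  -01-  0-1-
Unchecked terms (primes): --10, -01-, 0-1-, 01-1, 10-1, 11-0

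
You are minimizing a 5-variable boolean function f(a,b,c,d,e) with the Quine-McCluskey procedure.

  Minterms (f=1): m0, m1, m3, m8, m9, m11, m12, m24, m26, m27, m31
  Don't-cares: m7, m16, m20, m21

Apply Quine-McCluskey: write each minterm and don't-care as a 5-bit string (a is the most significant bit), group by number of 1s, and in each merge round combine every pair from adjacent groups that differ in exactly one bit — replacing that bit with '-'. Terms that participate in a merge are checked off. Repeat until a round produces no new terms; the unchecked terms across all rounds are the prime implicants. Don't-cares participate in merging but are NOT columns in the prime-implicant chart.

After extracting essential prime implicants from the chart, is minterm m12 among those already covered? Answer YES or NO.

YES

Round 0: 00000✓ 00001✓ 00011✓ 00111✓ 01000✓ 01001✓ 01011✓ 01100✓ 10000✓ 10100✓ 10101✓ 11000✓ 11010✓ 11011✓ 11111✓
Round 1: -0000✓ -1000✓ -1011 0-000✓ 0-001✓ 0-011✓ 00-11 000-1✓ 0000-✓ 01-00 010-1✓ 0100-✓ 1-000✓ 10-00 1010- 11-11 110-0 1101-
Round 2: --000 0-0-1 0-00-
PIs = {--000, -1011, 0-0-1, 0-00-, 00-11, 01-00, 10-00, 1010-, 11-11, 110-0, 1101-}
Coverage chart:
  m0: --000,0-00-
  m1: 0-0-1,0-00-
  m3: 0-0-1,00-11
  m8: --000,0-00-,01-00
  m9: 0-0-1,0-00-
  m11: -1011,0-0-1
  m12: 01-00 ←essential
  m24: --000,110-0
  m26: 110-0,1101-
  m27: -1011,11-11,1101-
  m31: 11-11 ←essential
Essential: 01-00, 11-11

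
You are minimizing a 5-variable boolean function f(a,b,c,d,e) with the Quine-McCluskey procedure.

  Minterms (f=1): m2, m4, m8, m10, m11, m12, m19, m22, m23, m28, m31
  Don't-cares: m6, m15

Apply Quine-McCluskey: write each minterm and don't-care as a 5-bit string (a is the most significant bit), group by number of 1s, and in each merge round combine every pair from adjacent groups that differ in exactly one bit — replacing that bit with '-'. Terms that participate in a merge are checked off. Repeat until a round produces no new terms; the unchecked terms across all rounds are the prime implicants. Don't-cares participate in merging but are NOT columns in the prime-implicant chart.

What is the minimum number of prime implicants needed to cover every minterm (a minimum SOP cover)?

[col 0] 00010*, 00100*, 00110*, 01000*, 01010*, 01011*, 01100*, 01111*, 10011*, 10110*, 10111*, 11100*, 11111*
[col 1] -0110, -1100, -1111, 0-010, 0-100, 00-10, 001-0, 01-00, 01-11, 010-0, 0101-, 1-111, 10-11, 1011-
Prime implicants: -0110, -1100, -1111, 0-010, 0-100, 00-10, 001-0, 01-00, 01-11, 010-0, 0101-, 1-111, 10-11, 1011-
PI chart (minterm → PIs covering it):
  2 | 0-010,00-10
  4 | 0-100,001-0
  8 | 01-00,010-0
  10 | 0-010,010-0,0101-
  11 | 01-11,0101-
  12 | -1100,0-100,01-00
  19 | 10-11  (sole → essential)
  22 | -0110,1011-
  23 | 1-111,10-11,1011-
  28 | -1100  (sole → essential)
  31 | -1111,1-111
Essential prime implicants: -1100, 10-11
Petrick residual → -0110, -1111, 0-010, 0-100, 01-00, 01-11
Minimum SOP uses 8 PIs: b'cde' + bcd'e' + bcde + a'c'de' + a'cd'e' + a'bd'e' + a'bde + ab'de

8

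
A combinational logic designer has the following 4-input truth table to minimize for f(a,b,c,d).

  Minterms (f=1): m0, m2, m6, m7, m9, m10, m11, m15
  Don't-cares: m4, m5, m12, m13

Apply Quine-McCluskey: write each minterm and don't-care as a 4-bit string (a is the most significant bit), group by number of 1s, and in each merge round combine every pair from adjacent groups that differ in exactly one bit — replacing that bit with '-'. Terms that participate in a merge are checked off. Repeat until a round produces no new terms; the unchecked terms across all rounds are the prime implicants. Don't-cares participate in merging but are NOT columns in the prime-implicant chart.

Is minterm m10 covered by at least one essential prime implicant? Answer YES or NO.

NO

[col 0] 0000*, 0010*, 0100*, 0101*, 0110*, 0111*, 1001*, 1010*, 1011*, 1100*, 1101*, 1111*
[col 1] -010, -100*, -101*, -111*, 0-00*, 0-10*, 00-0*, 01-0*, 01-1*, 010-*, 011-*, 1-01*, 1-11*, 10-1*, 101-, 11-1*, 110-*
[col 2] -1-1, -10-, 0--0, 01--, 1--1
Prime implicants: -010, -1-1, -10-, 0--0, 01--, 1--1, 101-
PI chart (minterm → PIs covering it):
  0 | 0--0  (sole → essential)
  2 | -010,0--0
  6 | 0--0,01--
  7 | -1-1,01--
  9 | 1--1  (sole → essential)
  10 | -010,101-
  11 | 1--1,101-
  15 | -1-1,1--1
Essential prime implicants: 0--0, 1--1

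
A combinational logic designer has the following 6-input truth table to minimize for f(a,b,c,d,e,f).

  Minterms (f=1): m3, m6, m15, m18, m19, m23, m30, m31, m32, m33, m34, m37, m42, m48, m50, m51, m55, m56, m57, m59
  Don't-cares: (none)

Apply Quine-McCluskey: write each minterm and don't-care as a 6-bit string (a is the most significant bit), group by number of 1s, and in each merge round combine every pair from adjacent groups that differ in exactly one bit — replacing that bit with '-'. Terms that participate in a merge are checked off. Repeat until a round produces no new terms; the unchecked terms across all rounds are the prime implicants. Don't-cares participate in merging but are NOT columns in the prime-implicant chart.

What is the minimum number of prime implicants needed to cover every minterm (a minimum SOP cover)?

11

size-2^0 implicants → 000011(✓)  000110  001111(✓)  010010(✓)  010011(✓)  010111(✓)  011110(✓)  011111(✓)  100000(✓)  100001(✓)  100010(✓)  100101(✓)  101010(✓)  110000(✓)  110010(✓)  110011(✓)  110111(✓)  111000(✓)  111001(✓)  111011(✓)
size-2^1 implicants → -10010(✓)  -10011(✓)  -10111(✓)  0-0011  0-1111  01-111  010-11(✓)  01001-(✓)  01111-  1-0000(✓)  1-0010(✓)  10-010  100-01  1000-0(✓)  10000-  11-000  11-011  110-11(✓)  1100-0(✓)  11001-(✓)  1110-1  11100-
size-2^2 implicants → -10-11  -1001-  1-00-0
Unchecked terms (primes): -10-11, -1001-, 0-0011, 0-1111, 000110, 01-111, 01111-, 1-00-0, 10-010, 100-01, 10000-, 11-000, 11-011, 1110-1, 11100-
Minterm coverage:
  m3 ⊆ 0-0011 [E]
  m6 ⊆ 000110 [E]
  m15 ⊆ 0-1111 [E]
  m18 ⊆ -1001- [E]
  m19 ⊆ -10-11,-1001-,0-0011
  m23 ⊆ -10-11,01-111
  m30 ⊆ 01111- [E]
  m31 ⊆ 0-1111,01-111,01111-
  m32 ⊆ 1-00-0,10000-
  m33 ⊆ 100-01,10000-
  m34 ⊆ 1-00-0,10-010
  m37 ⊆ 100-01 [E]
  m42 ⊆ 10-010 [E]
  m48 ⊆ 1-00-0,11-000
  m50 ⊆ -1001-,1-00-0
  m51 ⊆ -10-11,-1001-,11-011
  m55 ⊆ -10-11 [E]
  m56 ⊆ 11-000,11100-
  m57 ⊆ 1110-1,11100-
  m59 ⊆ 11-011,1110-1
E = {-10-11, -1001-, 0-0011, 0-1111, 000110, 01111-, 10-010, 100-01}
Petrick residual → 1-00-0, 11-000, 1110-1
Cover = bc'ef + bc'd'e + a'c'd'ef + a'cdef + a'b'c'def' + a'bcde + ac'd'f' + ab'd'ef' + ab'c'e'f + abd'e'f' + abcd'f  |cover|=11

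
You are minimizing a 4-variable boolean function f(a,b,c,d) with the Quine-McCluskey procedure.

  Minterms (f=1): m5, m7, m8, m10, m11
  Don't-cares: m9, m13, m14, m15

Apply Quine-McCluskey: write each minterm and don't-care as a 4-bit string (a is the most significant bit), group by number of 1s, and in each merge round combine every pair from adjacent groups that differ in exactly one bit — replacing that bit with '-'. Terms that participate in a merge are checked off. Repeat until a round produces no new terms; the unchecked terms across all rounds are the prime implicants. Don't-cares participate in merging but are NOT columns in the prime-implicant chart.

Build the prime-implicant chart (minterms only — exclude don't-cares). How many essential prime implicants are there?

2

[col 0] 0101*, 0111*, 1000*, 1001*, 1010*, 1011*, 1101*, 1110*, 1111*
[col 1] -101*, -111*, 01-1*, 1-01*, 1-10*, 1-11*, 10-0*, 10-1*, 100-*, 101-*, 11-1*, 111-*
[col 2] -1-1, 1--1, 1-1-, 10--
Prime implicants: -1-1, 1--1, 1-1-, 10--
PI chart (minterm → PIs covering it):
  5 | -1-1  (sole → essential)
  7 | -1-1  (sole → essential)
  8 | 10--  (sole → essential)
  10 | 1-1-,10--
  11 | 1--1,1-1-,10--
Essential prime implicants: -1-1, 10--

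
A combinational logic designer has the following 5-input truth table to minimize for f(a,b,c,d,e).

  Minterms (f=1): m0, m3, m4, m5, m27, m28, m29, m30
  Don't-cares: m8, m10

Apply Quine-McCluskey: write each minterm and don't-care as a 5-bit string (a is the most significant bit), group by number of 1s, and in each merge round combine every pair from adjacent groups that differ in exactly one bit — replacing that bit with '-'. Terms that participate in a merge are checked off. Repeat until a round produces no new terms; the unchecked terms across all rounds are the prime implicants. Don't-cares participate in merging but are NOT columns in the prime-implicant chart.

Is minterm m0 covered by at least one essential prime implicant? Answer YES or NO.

[col 0] 00000*, 00011, 00100*, 00101*, 01000*, 01010*, 11011, 11100*, 11101*, 11110*
[col 1] 0-000, 00-00, 0010-, 010-0, 111-0, 1110-
Prime implicants: 0-000, 00-00, 00011, 0010-, 010-0, 11011, 111-0, 1110-
PI chart (minterm → PIs covering it):
  0 | 0-000,00-00
  3 | 00011  (sole → essential)
  4 | 00-00,0010-
  5 | 0010-  (sole → essential)
  27 | 11011  (sole → essential)
  28 | 111-0,1110-
  29 | 1110-  (sole → essential)
  30 | 111-0  (sole → essential)
Essential prime implicants: 00011, 0010-, 11011, 111-0, 1110-

NO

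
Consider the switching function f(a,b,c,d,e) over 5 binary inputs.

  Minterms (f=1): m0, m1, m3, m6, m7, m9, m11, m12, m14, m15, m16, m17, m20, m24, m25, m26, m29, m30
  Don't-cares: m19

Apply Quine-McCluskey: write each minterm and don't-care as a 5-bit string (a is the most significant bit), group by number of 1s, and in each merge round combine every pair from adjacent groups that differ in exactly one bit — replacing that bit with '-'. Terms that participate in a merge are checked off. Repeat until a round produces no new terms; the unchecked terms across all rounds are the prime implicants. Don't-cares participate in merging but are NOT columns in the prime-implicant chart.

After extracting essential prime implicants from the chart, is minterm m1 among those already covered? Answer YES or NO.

YES

size-2^0 implicants → 00000(✓)  00001(✓)  00011(✓)  00110(✓)  00111(✓)  01001(✓)  01011(✓)  01100(✓)  01110(✓)  01111(✓)  10000(✓)  10001(✓)  10011(✓)  10100(✓)  11000(✓)  11001(✓)  11010(✓)  11101(✓)  11110(✓)
size-2^1 implicants → -0000(✓)  -0001(✓)  -0011(✓)  -1001(✓)  -1110  0-001(✓)  0-011(✓)  0-110(✓)  0-111(✓)  00-11(✓)  000-1(✓)  0000-(✓)  0011-(✓)  01-11(✓)  010-1(✓)  011-0  0111-(✓)  1-000(✓)  1-001(✓)  10-00  100-1(✓)  1000-(✓)  11-01  11-10  110-0  1100-(✓)
size-2^2 implicants → --001  -00-1  -000-  0--11  0-0-1  0-11-  1-00-
Unchecked terms (primes): --001, -00-1, -000-, -1110, 0--11, 0-0-1, 0-11-, 011-0, 1-00-, 10-00, 11-01, 11-10, 110-0
Minterm coverage:
  m0 ⊆ -000- [E]
  m1 ⊆ --001,-00-1,-000-,0-0-1
  m3 ⊆ -00-1,0--11,0-0-1
  m6 ⊆ 0-11- [E]
  m7 ⊆ 0--11,0-11-
  m9 ⊆ --001,0-0-1
  m11 ⊆ 0--11,0-0-1
  m12 ⊆ 011-0 [E]
  m14 ⊆ -1110,0-11-,011-0
  m15 ⊆ 0--11,0-11-
  m16 ⊆ -000-,1-00-,10-00
  m17 ⊆ --001,-00-1,-000-,1-00-
  m20 ⊆ 10-00 [E]
  m24 ⊆ 1-00-,110-0
  m25 ⊆ --001,1-00-,11-01
  m26 ⊆ 11-10,110-0
  m29 ⊆ 11-01 [E]
  m30 ⊆ -1110,11-10
E = {-000-, 0-11-, 011-0, 10-00, 11-01}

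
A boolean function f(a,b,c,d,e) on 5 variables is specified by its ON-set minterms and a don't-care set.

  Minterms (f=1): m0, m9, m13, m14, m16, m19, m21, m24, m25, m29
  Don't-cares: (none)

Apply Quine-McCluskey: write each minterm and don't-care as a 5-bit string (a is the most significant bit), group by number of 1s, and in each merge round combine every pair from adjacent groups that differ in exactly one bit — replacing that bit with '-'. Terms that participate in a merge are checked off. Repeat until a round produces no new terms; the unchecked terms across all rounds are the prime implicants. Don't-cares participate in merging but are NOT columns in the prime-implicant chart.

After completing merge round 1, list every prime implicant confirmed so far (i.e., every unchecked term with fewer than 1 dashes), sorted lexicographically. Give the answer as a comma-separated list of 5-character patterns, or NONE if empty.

Round 0: 00000✓ 01001✓ 01101✓ 01110 10000✓ 10011 10101✓ 11000✓ 11001✓ 11101✓
Round 1: -0000 -1001✓ -1101✓ 01-01✓ 1-000 1-101 11-01✓ 1100-
Round 2: -1-01
PIs = {-0000, -1-01, 01110, 1-000, 1-101, 10011, 1100-}

01110, 10011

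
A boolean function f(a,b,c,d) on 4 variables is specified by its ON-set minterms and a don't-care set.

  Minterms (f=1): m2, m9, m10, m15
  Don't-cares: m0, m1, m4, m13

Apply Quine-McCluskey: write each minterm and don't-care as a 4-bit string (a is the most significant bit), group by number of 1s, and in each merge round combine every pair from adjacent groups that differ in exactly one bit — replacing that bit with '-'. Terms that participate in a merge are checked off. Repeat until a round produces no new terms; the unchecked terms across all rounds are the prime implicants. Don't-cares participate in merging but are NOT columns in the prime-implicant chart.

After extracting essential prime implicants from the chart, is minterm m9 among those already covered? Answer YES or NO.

NO

[col 0] 0000*, 0001*, 0010*, 0100*, 1001*, 1010*, 1101*, 1111*
[col 1] -001, -010, 0-00, 00-0, 000-, 1-01, 11-1
Prime implicants: -001, -010, 0-00, 00-0, 000-, 1-01, 11-1
PI chart (minterm → PIs covering it):
  2 | -010,00-0
  9 | -001,1-01
  10 | -010  (sole → essential)
  15 | 11-1  (sole → essential)
Essential prime implicants: -010, 11-1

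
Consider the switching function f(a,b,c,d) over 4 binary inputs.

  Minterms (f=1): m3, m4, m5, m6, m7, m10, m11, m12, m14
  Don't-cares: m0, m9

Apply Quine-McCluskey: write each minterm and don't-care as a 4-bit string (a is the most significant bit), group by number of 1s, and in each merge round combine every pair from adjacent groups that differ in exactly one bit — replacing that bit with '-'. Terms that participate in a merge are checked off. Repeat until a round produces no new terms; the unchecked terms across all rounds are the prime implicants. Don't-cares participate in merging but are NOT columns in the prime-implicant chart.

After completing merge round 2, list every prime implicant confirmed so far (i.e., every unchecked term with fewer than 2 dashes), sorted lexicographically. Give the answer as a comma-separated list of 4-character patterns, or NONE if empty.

-011, 0-00, 0-11, 1-10, 10-1, 101-

Round 0: 0000✓ 0011✓ 0100✓ 0101✓ 0110✓ 0111✓ 1001✓ 1010✓ 1011✓ 1100✓ 1110✓
Round 1: -011 -100✓ -110✓ 0-00 0-11 01-0✓ 01-1✓ 010-✓ 011-✓ 1-10 10-1 101- 11-0✓
Round 2: -1-0 01--
PIs = {-011, -1-0, 0-00, 0-11, 01--, 1-10, 10-1, 101-}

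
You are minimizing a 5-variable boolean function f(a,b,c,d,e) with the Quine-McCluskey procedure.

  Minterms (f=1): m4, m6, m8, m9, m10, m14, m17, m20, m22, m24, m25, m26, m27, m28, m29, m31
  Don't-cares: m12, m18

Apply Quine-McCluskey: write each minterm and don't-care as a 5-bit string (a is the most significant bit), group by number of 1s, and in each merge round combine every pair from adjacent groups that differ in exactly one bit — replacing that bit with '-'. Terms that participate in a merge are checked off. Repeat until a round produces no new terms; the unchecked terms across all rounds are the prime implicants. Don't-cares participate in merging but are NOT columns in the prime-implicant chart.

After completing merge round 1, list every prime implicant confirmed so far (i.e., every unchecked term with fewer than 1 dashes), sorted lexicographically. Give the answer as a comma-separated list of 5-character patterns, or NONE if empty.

Round 0: 00100✓ 00110✓ 01000✓ 01001✓ 01010✓ 01100✓ 01110✓ 10001✓ 10010✓ 10100✓ 10110✓ 11000✓ 11001✓ 11010✓ 11011✓ 11100✓ 11101✓ 11111✓
Round 1: -0100✓ -0110✓ -1000✓ -1001✓ -1010✓ -1100✓ 0-100✓ 0-110✓ 001-0✓ 01-00✓ 01-10✓ 010-0✓ 0100-✓ 011-0✓ 1-001 1-010 1-100✓ 10-10 101-0✓ 11-00✓ 11-01✓ 11-11✓ 110-0✓ 110-1✓ 1100-✓ 1101-✓ 111-1✓ 1110-✓
Round 2: --100 -01-0 -1-00 -10-0 -100- 0-1-0 01--0 11--1 11-0- 110--
PIs = {--100, -01-0, -1-00, -10-0, -100-, 0-1-0, 01--0, 1-001, 1-010, 10-10, 11--1, 11-0-, 110--}

NONE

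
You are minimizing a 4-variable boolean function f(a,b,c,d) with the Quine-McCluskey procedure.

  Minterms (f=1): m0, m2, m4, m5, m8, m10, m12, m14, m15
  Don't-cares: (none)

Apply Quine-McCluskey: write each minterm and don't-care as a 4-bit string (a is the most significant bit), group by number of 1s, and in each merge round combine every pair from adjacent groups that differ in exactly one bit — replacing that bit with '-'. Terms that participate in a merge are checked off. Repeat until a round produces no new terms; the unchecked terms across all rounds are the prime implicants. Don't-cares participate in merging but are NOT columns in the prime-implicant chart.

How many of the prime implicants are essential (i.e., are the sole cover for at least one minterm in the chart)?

3

[col 0] 0000*, 0010*, 0100*, 0101*, 1000*, 1010*, 1100*, 1110*, 1111*
[col 1] -000*, -010*, -100*, 0-00*, 00-0*, 010-, 1-00*, 1-10*, 10-0*, 11-0*, 111-
[col 2] --00, -0-0, 1--0
Prime implicants: --00, -0-0, 010-, 1--0, 111-
PI chart (minterm → PIs covering it):
  0 | --00,-0-0
  2 | -0-0  (sole → essential)
  4 | --00,010-
  5 | 010-  (sole → essential)
  8 | --00,-0-0,1--0
  10 | -0-0,1--0
  12 | --00,1--0
  14 | 1--0,111-
  15 | 111-  (sole → essential)
Essential prime implicants: -0-0, 010-, 111-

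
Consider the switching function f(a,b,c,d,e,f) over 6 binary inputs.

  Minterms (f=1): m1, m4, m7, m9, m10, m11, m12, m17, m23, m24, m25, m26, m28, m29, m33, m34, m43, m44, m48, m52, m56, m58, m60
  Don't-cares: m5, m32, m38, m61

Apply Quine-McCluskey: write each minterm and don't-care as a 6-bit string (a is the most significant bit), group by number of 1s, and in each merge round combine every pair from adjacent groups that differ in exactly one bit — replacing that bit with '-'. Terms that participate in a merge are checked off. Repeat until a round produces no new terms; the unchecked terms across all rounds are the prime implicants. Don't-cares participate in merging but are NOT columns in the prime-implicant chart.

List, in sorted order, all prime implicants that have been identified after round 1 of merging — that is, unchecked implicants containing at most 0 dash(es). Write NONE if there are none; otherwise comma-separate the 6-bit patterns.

size-2^0 implicants → 000001(✓)  000100(✓)  000101(✓)  000111(✓)  001001(✓)  001010(✓)  001011(✓)  001100(✓)  010001(✓)  010111(✓)  011000(✓)  011001(✓)  011010(✓)  011100(✓)  011101(✓)  100000(✓)  100001(✓)  100010(✓)  100110(✓)  101011(✓)  101100(✓)  110000(✓)  110100(✓)  111000(✓)  111010(✓)  111100(✓)  111101(✓)
size-2^1 implicants → -00001  -01011  -01100(✓)  -11000(✓)  -11010(✓)  -11100(✓)  -11101(✓)  0-0001(✓)  0-0111  0-1001(✓)  0-1010  0-1100(✓)  00-001(✓)  00-100  000-01  0001-1  00010-  0010-1  00101-  01-001(✓)  011-00(✓)  011-01(✓)  0110-0(✓)  01100-(✓)  01110-(✓)  1-0000  1-1100(✓)  100-10  1000-0  10000-  11-000(✓)  11-100(✓)  110-00(✓)  111-00(✓)  1110-0(✓)  11110-(✓)
size-2^2 implicants → --1100  -11-00  -110-0  -1110-  0--001  011-0-  11--00
Unchecked terms (primes): --1100, -00001, -01011, -11-00, -110-0, -1110-, 0--001, 0-0111, 0-1010, 00-100, 000-01, 0001-1, 00010-, 0010-1, 00101-, 011-0-, 1-0000, 100-10, 1000-0, 10000-, 11--00

NONE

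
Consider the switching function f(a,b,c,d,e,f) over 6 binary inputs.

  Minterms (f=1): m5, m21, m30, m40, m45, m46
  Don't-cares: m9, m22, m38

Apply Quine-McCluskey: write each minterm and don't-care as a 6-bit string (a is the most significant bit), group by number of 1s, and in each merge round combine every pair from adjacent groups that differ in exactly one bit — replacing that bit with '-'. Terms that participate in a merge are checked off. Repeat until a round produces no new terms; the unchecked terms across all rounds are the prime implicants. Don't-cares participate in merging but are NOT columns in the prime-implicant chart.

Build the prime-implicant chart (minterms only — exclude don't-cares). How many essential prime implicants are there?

5

Round 0: 000101✓ 001001 010101✓ 010110✓ 011110✓ 100110✓ 101000 101101 101110✓
Round 1: 0-0101 01-110 10-110
PIs = {0-0101, 001001, 01-110, 10-110, 101000, 101101}
Coverage chart:
  m5: 0-0101 ←essential
  m21: 0-0101 ←essential
  m30: 01-110 ←essential
  m40: 101000 ←essential
  m45: 101101 ←essential
  m46: 10-110 ←essential
Essential: 0-0101, 01-110, 10-110, 101000, 101101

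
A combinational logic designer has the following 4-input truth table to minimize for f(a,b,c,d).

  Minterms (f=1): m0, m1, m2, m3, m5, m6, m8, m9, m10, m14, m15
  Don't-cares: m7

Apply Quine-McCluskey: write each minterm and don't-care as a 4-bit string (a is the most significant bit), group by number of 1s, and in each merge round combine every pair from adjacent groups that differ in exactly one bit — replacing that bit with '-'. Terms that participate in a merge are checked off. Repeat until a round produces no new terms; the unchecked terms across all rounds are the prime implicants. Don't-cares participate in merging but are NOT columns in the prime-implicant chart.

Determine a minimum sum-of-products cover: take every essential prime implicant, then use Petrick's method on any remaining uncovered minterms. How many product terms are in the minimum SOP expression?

[col 0] 0000*, 0001*, 0010*, 0011*, 0101*, 0110*, 0111*, 1000*, 1001*, 1010*, 1110*, 1111*
[col 1] -000*, -001*, -010*, -110*, -111*, 0-01*, 0-10*, 0-11*, 00-0*, 00-1*, 000-*, 001-*, 01-1*, 011-*, 1-10*, 10-0*, 100-*, 111-*
[col 2] --10, -0-0, -00-, -11-, 0--1, 0-1-, 00--
Prime implicants: --10, -0-0, -00-, -11-, 0--1, 0-1-, 00--
PI chart (minterm → PIs covering it):
  0 | -0-0,-00-,00--
  1 | -00-,0--1,00--
  2 | --10,-0-0,0-1-,00--
  3 | 0--1,0-1-,00--
  5 | 0--1  (sole → essential)
  6 | --10,-11-,0-1-
  8 | -0-0,-00-
  9 | -00-  (sole → essential)
  10 | --10,-0-0
  14 | --10,-11-
  15 | -11-  (sole → essential)
Essential prime implicants: -00-, -11-, 0--1
Petrick residual → --10
Minimum SOP uses 4 PIs: cd' + b'c' + bc + a'd

4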